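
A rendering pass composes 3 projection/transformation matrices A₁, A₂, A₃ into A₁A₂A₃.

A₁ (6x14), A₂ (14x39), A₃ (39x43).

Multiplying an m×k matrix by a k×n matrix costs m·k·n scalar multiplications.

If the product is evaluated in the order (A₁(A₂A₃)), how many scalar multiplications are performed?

(A₂A₃): 14×39 by 39×43 → 14×43, cost 14·39·43 = 23478
(A₁(A₂A₃)): 6×14 by 14×43 → 6×43, cost 6·14·43 = 3612; cumulative 27090
Total: 27090 scalar multiplications.

27090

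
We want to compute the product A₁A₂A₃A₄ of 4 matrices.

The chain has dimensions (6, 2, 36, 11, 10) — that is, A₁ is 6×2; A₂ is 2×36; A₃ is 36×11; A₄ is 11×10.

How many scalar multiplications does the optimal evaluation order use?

Adjacent pairs: A₁A₂ = 6·2·36 = 432; A₂A₃ = 2·36·11 = 792; A₃A₄ = 36·11·10 = 3960.
Length 3: A₁..A₃: k=1: 0+792+6·2·11=924; k=2: 432+0+6·36·11=2808 → min 924 | A₂..A₄: k=2: 0+3960+2·36·10=4680; k=3: 792+0+2·11·10=1012 → min 1012.
Length 4: A₁..A₄: k=1: 0+1012+6·2·10=1132; k=2: 432+3960+6·36·10=6552; k=3: 924+0+6·11·10=1584 → min 1132.
Optimal order: (A₁((A₂A₃)A₄)) with cost 1132.

1132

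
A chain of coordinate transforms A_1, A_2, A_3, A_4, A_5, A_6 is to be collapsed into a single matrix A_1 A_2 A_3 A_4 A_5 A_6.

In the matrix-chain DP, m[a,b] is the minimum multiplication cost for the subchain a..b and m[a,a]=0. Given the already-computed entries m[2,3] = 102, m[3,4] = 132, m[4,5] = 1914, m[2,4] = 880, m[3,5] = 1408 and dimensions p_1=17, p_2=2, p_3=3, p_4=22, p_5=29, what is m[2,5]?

2394

m[2,5] = min over k∈[2,4] of m[2,k]+m[k+1,5]+p_{1}·p_k·p_{5}.
k=2: 0 + 1408 + 17·2·29 = 2394; k=3: 102 + 1914 + 17·3·29 = 3495; k=4: 880 + 0 + 17·22·29 = 11726.
Minimum: 2394 at k=2.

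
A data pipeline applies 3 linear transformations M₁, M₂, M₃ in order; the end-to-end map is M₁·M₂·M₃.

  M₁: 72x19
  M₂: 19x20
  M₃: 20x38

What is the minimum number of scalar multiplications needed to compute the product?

66424

Order (M₁·(M₂·M₃)): (M₂·M₃): 19×20 by 20×38 → 19×38, cost 19·20·38 = 14440; (M₁·(M₂·M₃)): 72×19 by 19×38 → 72×38, cost 72·19·38 = 51984; cumulative 66424. Total 66424.
Order ((M₁·M₂)·M₃): (M₁·M₂): 72×19 by 19×20 → 72×20, cost 72·19·20 = 27360; ((M₁·M₂)·M₃): 72×20 by 20×38 → 72×38, cost 72·20·38 = 54720; cumulative 82080. Total 82080.
Minimum: 66424.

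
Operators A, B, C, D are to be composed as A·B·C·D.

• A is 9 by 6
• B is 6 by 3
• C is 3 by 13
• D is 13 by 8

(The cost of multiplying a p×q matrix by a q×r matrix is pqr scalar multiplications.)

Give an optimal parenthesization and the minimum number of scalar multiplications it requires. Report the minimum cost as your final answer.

690

Adjacent pairs: AB = 9·6·3 = 162; BC = 6·3·13 = 234; CD = 3·13·8 = 312.
Length 3: A..C: k=1: 0+234+9·6·13=936; k=2: 162+0+9·3·13=513 → min 513 | B..D: k=2: 0+312+6·3·8=456; k=3: 234+0+6·13·8=858 → min 456.
Length 4: A..D: k=1: 0+456+9·6·8=888; k=2: 162+312+9·3·8=690; k=3: 513+0+9·13·8=1449 → min 690.
Optimal parenthesization: ((A·B)·(C·D)) with cost 690.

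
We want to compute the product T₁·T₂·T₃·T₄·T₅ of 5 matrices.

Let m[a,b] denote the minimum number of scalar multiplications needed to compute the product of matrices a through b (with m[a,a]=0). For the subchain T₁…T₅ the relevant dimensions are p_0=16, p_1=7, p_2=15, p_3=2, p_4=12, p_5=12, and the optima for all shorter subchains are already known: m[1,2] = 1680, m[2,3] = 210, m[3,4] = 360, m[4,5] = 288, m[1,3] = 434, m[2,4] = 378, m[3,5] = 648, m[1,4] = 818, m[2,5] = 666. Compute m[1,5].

1106

m[1,5] = min over k∈[1,4] of m[1,k]+m[k+1,5]+p_{0}·p_k·p_{5}.
k=1: 0 + 666 + 16·7·12 = 2010; k=2: 1680 + 648 + 16·15·12 = 5208; k=3: 434 + 288 + 16·2·12 = 1106; k=4: 818 + 0 + 16·12·12 = 3122.
Minimum: 1106 at k=3.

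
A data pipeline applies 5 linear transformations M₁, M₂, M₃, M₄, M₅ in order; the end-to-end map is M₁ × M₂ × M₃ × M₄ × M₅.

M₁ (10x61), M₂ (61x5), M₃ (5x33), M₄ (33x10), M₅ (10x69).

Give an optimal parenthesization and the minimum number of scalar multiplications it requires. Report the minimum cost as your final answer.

11600

Adjacent pairs: M₁M₂ = 10·61·5 = 3050; M₂M₃ = 61·5·33 = 10065; M₃M₄ = 5·33·10 = 1650; M₄M₅ = 33·10·69 = 22770.
Length 3: M₁..M₃: k=1: 0+10065+10·61·33=30195; k=2: 3050+0+10·5·33=4700 → min 4700 | M₂..M₄: k=2: 0+1650+61·5·10=4700; k=3: 10065+0+61·33·10=30195 → min 4700 | M₃..M₅: k=3: 0+22770+5·33·69=34155; k=4: 1650+0+5·10·69=5100 → min 5100.
Length 4: M₁..M₄: k=1: 0+4700+10·61·10=10800; k=2: 3050+1650+10·5·10=5200; k=3: 4700+0+10·33·10=8000 → min 5200 | M₂..M₅: k=2: 0+5100+61·5·69=26145; k=3: 10065+22770+61·33·69=171732; k=4: 4700+0+61·10·69=46790 → min 26145.
Length 5: M₁..M₅: k=1: 0+26145+10·61·69=68235; k=2: 3050+5100+10·5·69=11600; k=3: 4700+22770+10·33·69=50240; k=4: 5200+0+10·10·69=12100 → min 11600.
Optimal parenthesization: ((M₁ × M₂) × ((M₃ × M₄) × M₅)) with cost 11600.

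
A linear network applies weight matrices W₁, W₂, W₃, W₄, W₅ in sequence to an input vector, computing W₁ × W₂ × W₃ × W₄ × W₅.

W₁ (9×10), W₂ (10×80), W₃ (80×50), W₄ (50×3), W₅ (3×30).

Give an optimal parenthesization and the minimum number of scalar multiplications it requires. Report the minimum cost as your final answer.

Adjacent pairs: W₁W₂ = 9·10·80 = 7200; W₂W₃ = 10·80·50 = 40000; W₃W₄ = 80·50·3 = 12000; W₄W₅ = 50·3·30 = 4500.
Length 3: W₁..W₃: k=1: 0+40000+9·10·50=44500; k=2: 7200+0+9·80·50=43200 → min 43200 | W₂..W₄: k=2: 0+12000+10·80·3=14400; k=3: 40000+0+10·50·3=41500 → min 14400 | W₃..W₅: k=3: 0+4500+80·50·30=124500; k=4: 12000+0+80·3·30=19200 → min 19200.
Length 4: W₁..W₄: k=1: 0+14400+9·10·3=14670; k=2: 7200+12000+9·80·3=21360; k=3: 43200+0+9·50·3=44550 → min 14670 | W₂..W₅: k=2: 0+19200+10·80·30=43200; k=3: 40000+4500+10·50·30=59500; k=4: 14400+0+10·3·30=15300 → min 15300.
Length 5: W₁..W₅: k=1: 0+15300+9·10·30=18000; k=2: 7200+19200+9·80·30=48000; k=3: 43200+4500+9·50·30=61200; k=4: 14670+0+9·3·30=15480 → min 15480.
Optimal parenthesization: ((W₁ × (W₂ × (W₃ × W₄))) × W₅) with cost 15480.

15480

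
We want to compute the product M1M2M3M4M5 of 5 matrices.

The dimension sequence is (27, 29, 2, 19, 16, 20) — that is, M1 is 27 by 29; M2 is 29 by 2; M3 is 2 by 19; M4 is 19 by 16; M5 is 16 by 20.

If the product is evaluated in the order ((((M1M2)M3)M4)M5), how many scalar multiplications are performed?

(M1M2): 27×29 by 29×2 → 27×2, cost 27·29·2 = 1566
((M1M2)M3): 27×2 by 2×19 → 27×19, cost 27·2·19 = 1026; cumulative 2592
(((M1M2)M3)M4): 27×19 by 19×16 → 27×16, cost 27·19·16 = 8208; cumulative 10800
((((M1M2)M3)M4)M5): 27×16 by 16×20 → 27×20, cost 27·16·20 = 8640; cumulative 19440
Total: 19440 scalar multiplications.

19440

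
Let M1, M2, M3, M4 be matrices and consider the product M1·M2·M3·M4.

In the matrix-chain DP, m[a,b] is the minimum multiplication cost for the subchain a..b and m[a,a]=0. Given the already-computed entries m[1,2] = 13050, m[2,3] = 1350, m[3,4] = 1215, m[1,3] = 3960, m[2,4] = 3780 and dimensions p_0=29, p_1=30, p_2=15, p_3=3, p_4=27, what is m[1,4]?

6309

m[1,4] = min over k∈[1,3] of m[1,k]+m[k+1,4]+p_{0}·p_k·p_{4}.
k=1: 0 + 3780 + 29·30·27 = 27270; k=2: 13050 + 1215 + 29·15·27 = 26010; k=3: 3960 + 0 + 29·3·27 = 6309.
Minimum: 6309 at k=3.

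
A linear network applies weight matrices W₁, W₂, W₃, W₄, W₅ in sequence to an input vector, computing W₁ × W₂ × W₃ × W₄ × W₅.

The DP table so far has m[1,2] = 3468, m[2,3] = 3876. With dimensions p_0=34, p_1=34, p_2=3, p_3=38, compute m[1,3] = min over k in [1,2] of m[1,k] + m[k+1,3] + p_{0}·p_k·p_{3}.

m[1,3] = min over k∈[1,2] of m[1,k]+m[k+1,3]+p_{0}·p_k·p_{3}.
k=1: 0 + 3876 + 34·34·38 = 47804; k=2: 3468 + 0 + 34·3·38 = 7344.
Minimum: 7344 at k=2.

7344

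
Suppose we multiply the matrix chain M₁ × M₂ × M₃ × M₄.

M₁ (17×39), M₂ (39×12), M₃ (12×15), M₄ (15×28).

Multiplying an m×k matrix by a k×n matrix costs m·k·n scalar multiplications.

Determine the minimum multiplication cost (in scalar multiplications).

18156

Adjacent pairs: M₁M₂ = 17·39·12 = 7956; M₂M₃ = 39·12·15 = 7020; M₃M₄ = 12·15·28 = 5040.
Length 3: M₁..M₃: k=1: 0+7020+17·39·15=16965; k=2: 7956+0+17·12·15=11016 → min 11016 | M₂..M₄: k=2: 0+5040+39·12·28=18144; k=3: 7020+0+39·15·28=23400 → min 18144.
Length 4: M₁..M₄: k=1: 0+18144+17·39·28=36708; k=2: 7956+5040+17·12·28=18708; k=3: 11016+0+17·15·28=18156 → min 18156.
Optimal order: (((M₁ × M₂) × M₃) × M₄) with cost 18156.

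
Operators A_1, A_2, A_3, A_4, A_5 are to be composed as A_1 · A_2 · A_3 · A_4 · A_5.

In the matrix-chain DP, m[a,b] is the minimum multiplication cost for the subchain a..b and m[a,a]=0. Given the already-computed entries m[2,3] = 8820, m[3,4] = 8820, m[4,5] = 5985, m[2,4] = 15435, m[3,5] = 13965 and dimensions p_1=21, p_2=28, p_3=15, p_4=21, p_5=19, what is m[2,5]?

m[2,5] = min over k∈[2,4] of m[2,k]+m[k+1,5]+p_{1}·p_k·p_{5}.
k=2: 0 + 13965 + 21·28·19 = 25137; k=3: 8820 + 5985 + 21·15·19 = 20790; k=4: 15435 + 0 + 21·21·19 = 23814.
Minimum: 20790 at k=3.

20790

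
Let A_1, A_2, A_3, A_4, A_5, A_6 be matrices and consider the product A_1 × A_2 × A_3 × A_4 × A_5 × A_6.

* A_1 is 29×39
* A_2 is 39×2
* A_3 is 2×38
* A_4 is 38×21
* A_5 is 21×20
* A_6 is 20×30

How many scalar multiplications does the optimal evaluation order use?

Adjacent pairs: A_1A_2 = 29·39·2 = 2262; A_2A_3 = 39·2·38 = 2964; A_3A_4 = 2·38·21 = 1596; A_4A_5 = 38·21·20 = 15960; A_5A_6 = 21·20·30 = 12600.
Length 3: A_1..A_3: k=1: 0+2964+29·39·38=45942; k=2: 2262+0+29·2·38=4466 → min 4466 | A_2..A_4: k=2: 0+1596+39·2·21=3234; k=3: 2964+0+39·38·21=34086 → min 3234 | A_3..A_5: k=3: 0+15960+2·38·20=17480; k=4: 1596+0+2·21·20=2436 → min 2436 | A_4..A_6: k=4: 0+12600+38·21·30=36540; k=5: 15960+0+38·20·30=38760 → min 36540.
Length 4: A_1..A_4: k=1: 0+3234+29·39·21=26985; k=2: 2262+1596+29·2·21=5076; k=3: 4466+0+29·38·21=27608 → min 5076 | A_2..A_5: k=2: 0+2436+39·2·20=3996; k=3: 2964+15960+39·38·20=48564; k=4: 3234+0+39·21·20=19614 → min 3996 | A_3..A_6: k=3: 0+36540+2·38·30=38820; k=4: 1596+12600+2·21·30=15456; k=5: 2436+0+2·20·30=3636 → min 3636.
Length 5: A_1..A_5: k=1: 0+3996+29·39·20=26616; k=2: 2262+2436+29·2·20=5858; k=3: 4466+15960+29·38·20=42466; k=4: 5076+0+29·21·20=17256 → min 5858 | A_2..A_6: k=2: 0+3636+39·2·30=5976; k=3: 2964+36540+39·38·30=83964; k=4: 3234+12600+39·21·30=40404; k=5: 3996+0+39·20·30=27396 → min 5976.
Length 6: A_1..A_6: k=1: 0+5976+29·39·30=39906; k=2: 2262+3636+29·2·30=7638; k=3: 4466+36540+29·38·30=74066; k=4: 5076+12600+29·21·30=35946; k=5: 5858+0+29·20·30=23258 → min 7638.
Optimal order: ((A_1 × A_2) × (((A_3 × A_4) × A_5) × A_6)) with cost 7638.

7638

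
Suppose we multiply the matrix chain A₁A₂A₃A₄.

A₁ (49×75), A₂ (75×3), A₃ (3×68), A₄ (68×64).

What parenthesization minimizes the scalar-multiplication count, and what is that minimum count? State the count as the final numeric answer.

Adjacent pairs: A₁A₂ = 49·75·3 = 11025; A₂A₃ = 75·3·68 = 15300; A₃A₄ = 3·68·64 = 13056.
Length 3: A₁..A₃: k=1: 0+15300+49·75·68=265200; k=2: 11025+0+49·3·68=21021 → min 21021 | A₂..A₄: k=2: 0+13056+75·3·64=27456; k=3: 15300+0+75·68·64=341700 → min 27456.
Length 4: A₁..A₄: k=1: 0+27456+49·75·64=262656; k=2: 11025+13056+49·3·64=33489; k=3: 21021+0+49·68·64=234269 → min 33489.
Optimal parenthesization: ((A₁A₂)(A₃A₄)) with cost 33489.

33489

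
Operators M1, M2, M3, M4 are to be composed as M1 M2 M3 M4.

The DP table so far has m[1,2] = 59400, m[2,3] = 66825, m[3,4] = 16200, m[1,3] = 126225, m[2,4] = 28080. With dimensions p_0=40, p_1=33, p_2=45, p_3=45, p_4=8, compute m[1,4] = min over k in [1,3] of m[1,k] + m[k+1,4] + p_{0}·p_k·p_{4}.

m[1,4] = min over k∈[1,3] of m[1,k]+m[k+1,4]+p_{0}·p_k·p_{4}.
k=1: 0 + 28080 + 40·33·8 = 38640; k=2: 59400 + 16200 + 40·45·8 = 90000; k=3: 126225 + 0 + 40·45·8 = 140625.
Minimum: 38640 at k=1.

38640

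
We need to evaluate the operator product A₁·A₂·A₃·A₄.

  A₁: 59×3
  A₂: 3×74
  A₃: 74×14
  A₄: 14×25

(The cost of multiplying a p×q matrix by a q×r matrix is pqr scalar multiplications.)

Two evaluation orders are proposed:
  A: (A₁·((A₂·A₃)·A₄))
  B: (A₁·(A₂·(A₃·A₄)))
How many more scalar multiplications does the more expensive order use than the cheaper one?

Order A = (A₁·((A₂·A₃)·A₄)): (A₂·A₃): 3×74 by 74×14 → 3×14, cost 3·74·14 = 3108; ((A₂·A₃)·A₄): 3×14 by 14×25 → 3×25, cost 3·14·25 = 1050; cumulative 4158; (A₁·((A₂·A₃)·A₄)): 59×3 by 3×25 → 59×25, cost 59·3·25 = 4425; cumulative 8583. Total 8583.
Order B = (A₁·(A₂·(A₃·A₄))): (A₃·A₄): 74×14 by 14×25 → 74×25, cost 74·14·25 = 25900; (A₂·(A₃·A₄)): 3×74 by 74×25 → 3×25, cost 3·74·25 = 5550; cumulative 31450; (A₁·(A₂·(A₃·A₄))): 59×3 by 3×25 → 59×25, cost 59·3·25 = 4425; cumulative 35875. Total 35875.
Difference: |8583 − 35875| = 27292.

27292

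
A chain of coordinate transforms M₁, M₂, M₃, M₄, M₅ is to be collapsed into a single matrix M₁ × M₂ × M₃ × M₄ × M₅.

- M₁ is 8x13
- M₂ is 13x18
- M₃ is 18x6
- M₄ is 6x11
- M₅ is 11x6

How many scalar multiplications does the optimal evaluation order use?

2712

Adjacent pairs: M₁M₂ = 8·13·18 = 1872; M₂M₃ = 13·18·6 = 1404; M₃M₄ = 18·6·11 = 1188; M₄M₅ = 6·11·6 = 396.
Length 3: M₁..M₃: k=1: 0+1404+8·13·6=2028; k=2: 1872+0+8·18·6=2736 → min 2028 | M₂..M₄: k=2: 0+1188+13·18·11=3762; k=3: 1404+0+13·6·11=2262 → min 2262 | M₃..M₅: k=3: 0+396+18·6·6=1044; k=4: 1188+0+18·11·6=2376 → min 1044.
Length 4: M₁..M₄: k=1: 0+2262+8·13·11=3406; k=2: 1872+1188+8·18·11=4644; k=3: 2028+0+8·6·11=2556 → min 2556 | M₂..M₅: k=2: 0+1044+13·18·6=2448; k=3: 1404+396+13·6·6=2268; k=4: 2262+0+13·11·6=3120 → min 2268.
Length 5: M₁..M₅: k=1: 0+2268+8·13·6=2892; k=2: 1872+1044+8·18·6=3780; k=3: 2028+396+8·6·6=2712; k=4: 2556+0+8·11·6=3084 → min 2712.
Optimal order: ((M₁ × (M₂ × M₃)) × (M₄ × M₅)) with cost 2712.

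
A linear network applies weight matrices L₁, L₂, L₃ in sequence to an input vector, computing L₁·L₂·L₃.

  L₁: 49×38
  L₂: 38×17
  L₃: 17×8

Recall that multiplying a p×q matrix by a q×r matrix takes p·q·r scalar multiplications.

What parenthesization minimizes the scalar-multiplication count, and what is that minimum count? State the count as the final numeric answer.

(L₁·(L₂·L₃)): cost 20064.
((L₁·L₂)·L₃): cost 38318.
Optimal: (L₁·(L₂·L₃)) with cost 20064.

20064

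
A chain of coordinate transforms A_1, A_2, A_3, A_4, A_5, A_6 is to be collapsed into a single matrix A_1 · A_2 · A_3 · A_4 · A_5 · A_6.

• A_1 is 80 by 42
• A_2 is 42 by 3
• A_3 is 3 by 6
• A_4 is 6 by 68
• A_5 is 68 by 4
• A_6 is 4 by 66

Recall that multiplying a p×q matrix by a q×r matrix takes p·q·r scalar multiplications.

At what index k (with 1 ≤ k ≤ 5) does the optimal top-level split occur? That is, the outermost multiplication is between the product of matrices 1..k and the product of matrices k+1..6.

Adjacent pairs: A_1A_2 = 80·42·3 = 10080; A_2A_3 = 42·3·6 = 756; A_3A_4 = 3·6·68 = 1224; A_4A_5 = 6·68·4 = 1632; A_5A_6 = 68·4·66 = 17952.
Length 3: A_1..A_3: k=1: 0+756+80·42·6=20916; k=2: 10080+0+80·3·6=11520 → min 11520 | A_2..A_4: k=2: 0+1224+42·3·68=9792; k=3: 756+0+42·6·68=17892 → min 9792 | A_3..A_5: k=3: 0+1632+3·6·4=1704; k=4: 1224+0+3·68·4=2040 → min 1704 | A_4..A_6: k=4: 0+17952+6·68·66=44880; k=5: 1632+0+6·4·66=3216 → min 3216.
Length 4: A_1..A_4: k=1: 0+9792+80·42·68=238272; k=2: 10080+1224+80·3·68=27624; k=3: 11520+0+80·6·68=44160 → min 27624 | A_2..A_5: k=2: 0+1704+42·3·4=2208; k=3: 756+1632+42·6·4=3396; k=4: 9792+0+42·68·4=21216 → min 2208 | A_3..A_6: k=3: 0+3216+3·6·66=4404; k=4: 1224+17952+3·68·66=32640; k=5: 1704+0+3·4·66=2496 → min 2496.
Length 5: A_1..A_5: k=1: 0+2208+80·42·4=15648; k=2: 10080+1704+80·3·4=12744; k=3: 11520+1632+80·6·4=15072; k=4: 27624+0+80·68·4=49384 → min 12744 | A_2..A_6: k=2: 0+2496+42·3·66=10812; k=3: 756+3216+42·6·66=20604; k=4: 9792+17952+42·68·66=216240; k=5: 2208+0+42·4·66=13296 → min 10812.
Top-level splits: k=1: (A_1..A_1)·(A_2..A_6) → 0+10812+80·42·66 = 232572; k=2: (A_1..A_2)·(A_3..A_6) → 10080+2496+80·3·66 = 28416; k=3: (A_1..A_3)·(A_4..A_6) → 11520+3216+80·6·66 = 46416; k=4: (A_1..A_4)·(A_5..A_6) → 27624+17952+80·68·66 = 404616; k=5: (A_1..A_5)·(A_6..A_6) → 12744+0+80·4·66 = 33864.
Best split is after A_2, i.e. k = 2.

2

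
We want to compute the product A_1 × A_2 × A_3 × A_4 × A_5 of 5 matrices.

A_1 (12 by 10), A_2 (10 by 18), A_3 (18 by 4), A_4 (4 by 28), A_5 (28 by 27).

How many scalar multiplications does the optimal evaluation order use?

Adjacent pairs: A_1A_2 = 12·10·18 = 2160; A_2A_3 = 10·18·4 = 720; A_3A_4 = 18·4·28 = 2016; A_4A_5 = 4·28·27 = 3024.
Length 3: A_1..A_3: k=1: 0+720+12·10·4=1200; k=2: 2160+0+12·18·4=3024 → min 1200 | A_2..A_4: k=2: 0+2016+10·18·28=7056; k=3: 720+0+10·4·28=1840 → min 1840 | A_3..A_5: k=3: 0+3024+18·4·27=4968; k=4: 2016+0+18·28·27=15624 → min 4968.
Length 4: A_1..A_4: k=1: 0+1840+12·10·28=5200; k=2: 2160+2016+12·18·28=10224; k=3: 1200+0+12·4·28=2544 → min 2544 | A_2..A_5: k=2: 0+4968+10·18·27=9828; k=3: 720+3024+10·4·27=4824; k=4: 1840+0+10·28·27=9400 → min 4824.
Length 5: A_1..A_5: k=1: 0+4824+12·10·27=8064; k=2: 2160+4968+12·18·27=12960; k=3: 1200+3024+12·4·27=5520; k=4: 2544+0+12·28·27=11616 → min 5520.
Optimal order: ((A_1 × (A_2 × A_3)) × (A_4 × A_5)) with cost 5520.

5520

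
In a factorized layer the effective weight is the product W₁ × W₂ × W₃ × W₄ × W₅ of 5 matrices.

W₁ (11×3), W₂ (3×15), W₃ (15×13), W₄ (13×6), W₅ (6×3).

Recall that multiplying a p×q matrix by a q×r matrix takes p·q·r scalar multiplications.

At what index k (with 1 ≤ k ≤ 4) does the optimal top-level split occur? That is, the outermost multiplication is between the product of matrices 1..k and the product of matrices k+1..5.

1

Adjacent pairs: W₁W₂ = 11·3·15 = 495; W₂W₃ = 3·15·13 = 585; W₃W₄ = 15·13·6 = 1170; W₄W₅ = 13·6·3 = 234.
Length 3: W₁..W₃: k=1: 0+585+11·3·13=1014; k=2: 495+0+11·15·13=2640 → min 1014 | W₂..W₄: k=2: 0+1170+3·15·6=1440; k=3: 585+0+3·13·6=819 → min 819 | W₃..W₅: k=3: 0+234+15·13·3=819; k=4: 1170+0+15·6·3=1440 → min 819.
Length 4: W₁..W₄: k=1: 0+819+11·3·6=1017; k=2: 495+1170+11·15·6=2655; k=3: 1014+0+11·13·6=1872 → min 1017 | W₂..W₅: k=2: 0+819+3·15·3=954; k=3: 585+234+3·13·3=936; k=4: 819+0+3·6·3=873 → min 873.
Top-level splits: k=1: (W₁..W₁)·(W₂..W₅) → 0+873+11·3·3 = 972; k=2: (W₁..W₂)·(W₃..W₅) → 495+819+11·15·3 = 1809; k=3: (W₁..W₃)·(W₄..W₅) → 1014+234+11·13·3 = 1677; k=4: (W₁..W₄)·(W₅..W₅) → 1017+0+11·6·3 = 1215.
Best split is after W₁, i.e. k = 1.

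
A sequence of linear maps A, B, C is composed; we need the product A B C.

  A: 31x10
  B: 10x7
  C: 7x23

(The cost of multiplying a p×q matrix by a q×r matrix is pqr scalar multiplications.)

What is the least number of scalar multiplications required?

7161

Order (A (B C)): (B C): 10×7 by 7×23 → 10×23, cost 10·7·23 = 1610; (A (B C)): 31×10 by 10×23 → 31×23, cost 31·10·23 = 7130; cumulative 8740. Total 8740.
Order ((A B) C): (A B): 31×10 by 10×7 → 31×7, cost 31·10·7 = 2170; ((A B) C): 31×7 by 7×23 → 31×23, cost 31·7·23 = 4991; cumulative 7161. Total 7161.
Minimum: 7161.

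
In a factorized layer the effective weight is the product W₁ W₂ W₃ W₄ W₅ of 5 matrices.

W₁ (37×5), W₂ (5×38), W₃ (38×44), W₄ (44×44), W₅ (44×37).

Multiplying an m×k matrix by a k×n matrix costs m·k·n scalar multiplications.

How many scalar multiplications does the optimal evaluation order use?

Adjacent pairs: W₁W₂ = 37·5·38 = 7030; W₂W₃ = 5·38·44 = 8360; W₃W₄ = 38·44·44 = 73568; W₄W₅ = 44·44·37 = 71632.
Length 3: W₁..W₃: k=1: 0+8360+37·5·44=16500; k=2: 7030+0+37·38·44=68894 → min 16500 | W₂..W₄: k=2: 0+73568+5·38·44=81928; k=3: 8360+0+5·44·44=18040 → min 18040 | W₃..W₅: k=3: 0+71632+38·44·37=133496; k=4: 73568+0+38·44·37=135432 → min 133496.
Length 4: W₁..W₄: k=1: 0+18040+37·5·44=26180; k=2: 7030+73568+37·38·44=142462; k=3: 16500+0+37·44·44=88132 → min 26180 | W₂..W₅: k=2: 0+133496+5·38·37=140526; k=3: 8360+71632+5·44·37=88132; k=4: 18040+0+5·44·37=26180 → min 26180.
Length 5: W₁..W₅: k=1: 0+26180+37·5·37=33025; k=2: 7030+133496+37·38·37=192548; k=3: 16500+71632+37·44·37=148368; k=4: 26180+0+37·44·37=86416 → min 33025.
Optimal order: (W₁ (((W₂ W₃) W₄) W₅)) with cost 33025.

33025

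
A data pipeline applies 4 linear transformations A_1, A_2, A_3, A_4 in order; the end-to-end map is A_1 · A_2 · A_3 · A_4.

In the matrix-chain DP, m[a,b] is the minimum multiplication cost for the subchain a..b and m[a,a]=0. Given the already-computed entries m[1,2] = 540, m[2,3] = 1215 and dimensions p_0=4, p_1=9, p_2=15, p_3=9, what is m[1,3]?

1080

m[1,3] = min over k∈[1,2] of m[1,k]+m[k+1,3]+p_{0}·p_k·p_{3}.
k=1: 0 + 1215 + 4·9·9 = 1539; k=2: 540 + 0 + 4·15·9 = 1080.
Minimum: 1080 at k=2.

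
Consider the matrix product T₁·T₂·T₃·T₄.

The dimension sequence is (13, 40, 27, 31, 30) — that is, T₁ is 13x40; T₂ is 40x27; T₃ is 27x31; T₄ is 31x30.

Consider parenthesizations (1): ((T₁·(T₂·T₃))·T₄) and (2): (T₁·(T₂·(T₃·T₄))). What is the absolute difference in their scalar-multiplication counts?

11420

Order (1) = ((T₁·(T₂·T₃))·T₄): (T₂·T₃): 40×27 by 27×31 → 40×31, cost 40·27·31 = 33480; (T₁·(T₂·T₃)): 13×40 by 40×31 → 13×31, cost 13·40·31 = 16120; cumulative 49600; ((T₁·(T₂·T₃))·T₄): 13×31 by 31×30 → 13×30, cost 13·31·30 = 12090; cumulative 61690. Total 61690.
Order (2) = (T₁·(T₂·(T₃·T₄))): (T₃·T₄): 27×31 by 31×30 → 27×30, cost 27·31·30 = 25110; (T₂·(T₃·T₄)): 40×27 by 27×30 → 40×30, cost 40·27·30 = 32400; cumulative 57510; (T₁·(T₂·(T₃·T₄))): 13×40 by 40×30 → 13×30, cost 13·40·30 = 15600; cumulative 73110. Total 73110.
Difference: |61690 − 73110| = 11420.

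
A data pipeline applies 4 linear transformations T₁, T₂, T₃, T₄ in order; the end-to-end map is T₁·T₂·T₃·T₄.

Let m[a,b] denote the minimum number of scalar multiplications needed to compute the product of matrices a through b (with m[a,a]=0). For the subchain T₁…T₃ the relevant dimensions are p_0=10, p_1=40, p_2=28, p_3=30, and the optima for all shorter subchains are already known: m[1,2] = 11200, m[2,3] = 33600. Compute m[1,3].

19600

m[1,3] = min over k∈[1,2] of m[1,k]+m[k+1,3]+p_{0}·p_k·p_{3}.
k=1: 0 + 33600 + 10·40·30 = 45600; k=2: 11200 + 0 + 10·28·30 = 19600.
Minimum: 19600 at k=2.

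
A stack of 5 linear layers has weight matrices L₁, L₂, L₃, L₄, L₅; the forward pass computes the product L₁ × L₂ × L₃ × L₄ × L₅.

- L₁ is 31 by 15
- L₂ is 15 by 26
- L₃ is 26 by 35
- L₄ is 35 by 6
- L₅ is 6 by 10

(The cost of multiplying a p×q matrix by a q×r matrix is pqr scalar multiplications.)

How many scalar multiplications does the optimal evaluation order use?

12450

Adjacent pairs: L₁L₂ = 31·15·26 = 12090; L₂L₃ = 15·26·35 = 13650; L₃L₄ = 26·35·6 = 5460; L₄L₅ = 35·6·10 = 2100.
Length 3: L₁..L₃: k=1: 0+13650+31·15·35=29925; k=2: 12090+0+31·26·35=40300 → min 29925 | L₂..L₄: k=2: 0+5460+15·26·6=7800; k=3: 13650+0+15·35·6=16800 → min 7800 | L₃..L₅: k=3: 0+2100+26·35·10=11200; k=4: 5460+0+26·6·10=7020 → min 7020.
Length 4: L₁..L₄: k=1: 0+7800+31·15·6=10590; k=2: 12090+5460+31·26·6=22386; k=3: 29925+0+31·35·6=36435 → min 10590 | L₂..L₅: k=2: 0+7020+15·26·10=10920; k=3: 13650+2100+15·35·10=21000; k=4: 7800+0+15·6·10=8700 → min 8700.
Length 5: L₁..L₅: k=1: 0+8700+31·15·10=13350; k=2: 12090+7020+31·26·10=27170; k=3: 29925+2100+31·35·10=42875; k=4: 10590+0+31·6·10=12450 → min 12450.
Optimal order: ((L₁ × (L₂ × (L₃ × L₄))) × L₅) with cost 12450.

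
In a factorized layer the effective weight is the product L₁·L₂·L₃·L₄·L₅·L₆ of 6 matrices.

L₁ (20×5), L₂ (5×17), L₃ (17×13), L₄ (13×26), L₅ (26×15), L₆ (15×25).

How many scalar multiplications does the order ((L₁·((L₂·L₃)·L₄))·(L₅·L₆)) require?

28145

(L₂·L₃): 5×17 by 17×13 → 5×13, cost 5·17·13 = 1105
((L₂·L₃)·L₄): 5×13 by 13×26 → 5×26, cost 5·13·26 = 1690; cumulative 2795
(L₁·((L₂·L₃)·L₄)): 20×5 by 5×26 → 20×26, cost 20·5·26 = 2600; cumulative 5395
(L₅·L₆): 26×15 by 15×25 → 26×25, cost 26·15·25 = 9750
((L₁·((L₂·L₃)·L₄))·(L₅·L₆)): 20×26 by 26×25 → 20×25, cost 20·26·25 = 13000; cumulative 28145
Total: 28145 scalar multiplications.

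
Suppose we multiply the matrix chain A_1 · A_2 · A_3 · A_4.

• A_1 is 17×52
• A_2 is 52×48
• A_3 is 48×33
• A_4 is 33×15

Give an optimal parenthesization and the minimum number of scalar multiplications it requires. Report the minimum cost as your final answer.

Adjacent pairs: A_1A_2 = 17·52·48 = 42432; A_2A_3 = 52·48·33 = 82368; A_3A_4 = 48·33·15 = 23760.
Length 3: A_1..A_3: k=1: 0+82368+17·52·33=111540; k=2: 42432+0+17·48·33=69360 → min 69360 | A_2..A_4: k=2: 0+23760+52·48·15=61200; k=3: 82368+0+52·33·15=108108 → min 61200.
Length 4: A_1..A_4: k=1: 0+61200+17·52·15=74460; k=2: 42432+23760+17·48·15=78432; k=3: 69360+0+17·33·15=77775 → min 74460.
Optimal parenthesization: (A_1 · (A_2 · (A_3 · A_4))) with cost 74460.

74460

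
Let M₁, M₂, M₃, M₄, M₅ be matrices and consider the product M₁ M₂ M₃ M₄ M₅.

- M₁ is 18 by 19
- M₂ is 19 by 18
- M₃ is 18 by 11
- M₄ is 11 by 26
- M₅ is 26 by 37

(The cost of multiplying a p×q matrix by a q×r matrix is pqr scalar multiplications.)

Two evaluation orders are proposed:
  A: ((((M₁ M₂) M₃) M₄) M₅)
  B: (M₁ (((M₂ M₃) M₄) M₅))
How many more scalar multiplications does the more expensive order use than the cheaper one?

7944

Order A = ((((M₁ M₂) M₃) M₄) M₅): (M₁ M₂): 18×19 by 19×18 → 18×18, cost 18·19·18 = 6156; ((M₁ M₂) M₃): 18×18 by 18×11 → 18×11, cost 18·18·11 = 3564; cumulative 9720; (((M₁ M₂) M₃) M₄): 18×11 by 11×26 → 18×26, cost 18·11·26 = 5148; cumulative 14868; ((((M₁ M₂) M₃) M₄) M₅): 18×26 by 26×37 → 18×37, cost 18·26·37 = 17316; cumulative 32184. Total 32184.
Order B = (M₁ (((M₂ M₃) M₄) M₅)): (M₂ M₃): 19×18 by 18×11 → 19×11, cost 19·18·11 = 3762; ((M₂ M₃) M₄): 19×11 by 11×26 → 19×26, cost 19·11·26 = 5434; cumulative 9196; (((M₂ M₃) M₄) M₅): 19×26 by 26×37 → 19×37, cost 19·26·37 = 18278; cumulative 27474; (M₁ (((M₂ M₃) M₄) M₅)): 18×19 by 19×37 → 18×37, cost 18·19·37 = 12654; cumulative 40128. Total 40128.
Difference: |32184 − 40128| = 7944.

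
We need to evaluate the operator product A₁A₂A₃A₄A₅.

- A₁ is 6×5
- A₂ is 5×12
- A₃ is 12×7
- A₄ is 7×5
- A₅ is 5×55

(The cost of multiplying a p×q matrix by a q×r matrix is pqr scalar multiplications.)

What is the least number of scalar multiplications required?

2395

Adjacent pairs: A₁A₂ = 6·5·12 = 360; A₂A₃ = 5·12·7 = 420; A₃A₄ = 12·7·5 = 420; A₄A₅ = 7·5·55 = 1925.
Length 3: A₁..A₃: k=1: 0+420+6·5·7=630; k=2: 360+0+6·12·7=864 → min 630 | A₂..A₄: k=2: 0+420+5·12·5=720; k=3: 420+0+5·7·5=595 → min 595 | A₃..A₅: k=3: 0+1925+12·7·55=6545; k=4: 420+0+12·5·55=3720 → min 3720.
Length 4: A₁..A₄: k=1: 0+595+6·5·5=745; k=2: 360+420+6·12·5=1140; k=3: 630+0+6·7·5=840 → min 745 | A₂..A₅: k=2: 0+3720+5·12·55=7020; k=3: 420+1925+5·7·55=4270; k=4: 595+0+5·5·55=1970 → min 1970.
Length 5: A₁..A₅: k=1: 0+1970+6·5·55=3620; k=2: 360+3720+6·12·55=8040; k=3: 630+1925+6·7·55=4865; k=4: 745+0+6·5·55=2395 → min 2395.
Optimal order: ((A₁((A₂A₃)A₄))A₅) with cost 2395.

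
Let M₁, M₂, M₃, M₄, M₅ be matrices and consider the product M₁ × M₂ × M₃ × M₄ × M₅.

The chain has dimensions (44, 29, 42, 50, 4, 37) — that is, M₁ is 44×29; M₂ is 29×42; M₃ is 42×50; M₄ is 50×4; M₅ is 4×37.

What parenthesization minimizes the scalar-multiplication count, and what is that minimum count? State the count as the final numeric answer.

24888

Adjacent pairs: M₁M₂ = 44·29·42 = 53592; M₂M₃ = 29·42·50 = 60900; M₃M₄ = 42·50·4 = 8400; M₄M₅ = 50·4·37 = 7400.
Length 3: M₁..M₃: k=1: 0+60900+44·29·50=124700; k=2: 53592+0+44·42·50=145992 → min 124700 | M₂..M₄: k=2: 0+8400+29·42·4=13272; k=3: 60900+0+29·50·4=66700 → min 13272 | M₃..M₅: k=3: 0+7400+42·50·37=85100; k=4: 8400+0+42·4·37=14616 → min 14616.
Length 4: M₁..M₄: k=1: 0+13272+44·29·4=18376; k=2: 53592+8400+44·42·4=69384; k=3: 124700+0+44·50·4=133500 → min 18376 | M₂..M₅: k=2: 0+14616+29·42·37=59682; k=3: 60900+7400+29·50·37=121950; k=4: 13272+0+29·4·37=17564 → min 17564.
Length 5: M₁..M₅: k=1: 0+17564+44·29·37=64776; k=2: 53592+14616+44·42·37=136584; k=3: 124700+7400+44·50·37=213500; k=4: 18376+0+44·4·37=24888 → min 24888.
Optimal parenthesization: ((M₁ × (M₂ × (M₃ × M₄))) × M₅) with cost 24888.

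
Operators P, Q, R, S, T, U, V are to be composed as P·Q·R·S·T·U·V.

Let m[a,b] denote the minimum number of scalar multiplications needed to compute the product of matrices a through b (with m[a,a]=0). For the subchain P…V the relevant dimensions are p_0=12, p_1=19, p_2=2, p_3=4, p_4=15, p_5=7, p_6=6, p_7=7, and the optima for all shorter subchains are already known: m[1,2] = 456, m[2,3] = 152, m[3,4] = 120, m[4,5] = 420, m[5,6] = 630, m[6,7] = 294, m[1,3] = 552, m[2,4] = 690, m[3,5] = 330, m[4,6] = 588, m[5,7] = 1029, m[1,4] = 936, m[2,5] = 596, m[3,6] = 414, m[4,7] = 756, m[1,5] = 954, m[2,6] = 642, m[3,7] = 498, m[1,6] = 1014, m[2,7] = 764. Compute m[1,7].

1122

m[1,7] = min over k∈[1,6] of m[1,k]+m[k+1,7]+p_{0}·p_k·p_{7}.
k=1: 0 + 764 + 12·19·7 = 2360; k=2: 456 + 498 + 12·2·7 = 1122; k=3: 552 + 756 + 12·4·7 = 1644; k=4: 936 + 1029 + 12·15·7 = 3225; k=5: 954 + 294 + 12·7·7 = 1836; k=6: 1014 + 0 + 12·6·7 = 1518.
Minimum: 1122 at k=2.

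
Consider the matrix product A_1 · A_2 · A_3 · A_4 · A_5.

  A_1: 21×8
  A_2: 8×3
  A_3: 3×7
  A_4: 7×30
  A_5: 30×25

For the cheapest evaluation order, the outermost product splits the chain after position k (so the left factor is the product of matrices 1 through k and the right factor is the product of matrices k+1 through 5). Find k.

2

Adjacent pairs: A_1A_2 = 21·8·3 = 504; A_2A_3 = 8·3·7 = 168; A_3A_4 = 3·7·30 = 630; A_4A_5 = 7·30·25 = 5250.
Length 3: A_1..A_3: k=1: 0+168+21·8·7=1344; k=2: 504+0+21·3·7=945 → min 945 | A_2..A_4: k=2: 0+630+8·3·30=1350; k=3: 168+0+8·7·30=1848 → min 1350 | A_3..A_5: k=3: 0+5250+3·7·25=5775; k=4: 630+0+3·30·25=2880 → min 2880.
Length 4: A_1..A_4: k=1: 0+1350+21·8·30=6390; k=2: 504+630+21·3·30=3024; k=3: 945+0+21·7·30=5355 → min 3024 | A_2..A_5: k=2: 0+2880+8·3·25=3480; k=3: 168+5250+8·7·25=6818; k=4: 1350+0+8·30·25=7350 → min 3480.
Top-level splits: k=1: (A_1..A_1)·(A_2..A_5) → 0+3480+21·8·25 = 7680; k=2: (A_1..A_2)·(A_3..A_5) → 504+2880+21·3·25 = 4959; k=3: (A_1..A_3)·(A_4..A_5) → 945+5250+21·7·25 = 9870; k=4: (A_1..A_4)·(A_5..A_5) → 3024+0+21·30·25 = 18774.
Best split is after A_2, i.e. k = 2.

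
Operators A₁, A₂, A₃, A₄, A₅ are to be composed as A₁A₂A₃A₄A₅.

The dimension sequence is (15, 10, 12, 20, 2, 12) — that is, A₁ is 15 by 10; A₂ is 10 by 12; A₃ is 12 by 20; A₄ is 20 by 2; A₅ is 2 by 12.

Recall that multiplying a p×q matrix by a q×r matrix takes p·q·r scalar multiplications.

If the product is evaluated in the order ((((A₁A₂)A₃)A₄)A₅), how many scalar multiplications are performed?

(A₁A₂): 15×10 by 10×12 → 15×12, cost 15·10·12 = 1800
((A₁A₂)A₃): 15×12 by 12×20 → 15×20, cost 15·12·20 = 3600; cumulative 5400
(((A₁A₂)A₃)A₄): 15×20 by 20×2 → 15×2, cost 15·20·2 = 600; cumulative 6000
((((A₁A₂)A₃)A₄)A₅): 15×2 by 2×12 → 15×12, cost 15·2·12 = 360; cumulative 6360
Total: 6360 scalar multiplications.

6360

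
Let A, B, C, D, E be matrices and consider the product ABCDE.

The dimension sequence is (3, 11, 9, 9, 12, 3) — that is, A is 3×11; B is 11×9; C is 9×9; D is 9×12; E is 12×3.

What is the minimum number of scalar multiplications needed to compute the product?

Adjacent pairs: AB = 3·11·9 = 297; BC = 11·9·9 = 891; CD = 9·9·12 = 972; DE = 9·12·3 = 324.
Length 3: A..C: k=1: 0+891+3·11·9=1188; k=2: 297+0+3·9·9=540 → min 540 | B..D: k=2: 0+972+11·9·12=2160; k=3: 891+0+11·9·12=2079 → min 2079 | C..E: k=3: 0+324+9·9·3=567; k=4: 972+0+9·12·3=1296 → min 567.
Length 4: A..D: k=1: 0+2079+3·11·12=2475; k=2: 297+972+3·9·12=1593; k=3: 540+0+3·9·12=864 → min 864 | B..E: k=2: 0+567+11·9·3=864; k=3: 891+324+11·9·3=1512; k=4: 2079+0+11·12·3=2475 → min 864.
Length 5: A..E: k=1: 0+864+3·11·3=963; k=2: 297+567+3·9·3=945; k=3: 540+324+3·9·3=945; k=4: 864+0+3·12·3=972 → min 945.
Optimal order: ((AB)(C(DE))) with cost 945.

945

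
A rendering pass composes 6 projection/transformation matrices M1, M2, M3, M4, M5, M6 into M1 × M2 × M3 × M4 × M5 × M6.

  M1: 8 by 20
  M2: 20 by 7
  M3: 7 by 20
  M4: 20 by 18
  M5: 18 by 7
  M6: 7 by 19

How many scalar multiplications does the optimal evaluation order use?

Adjacent pairs: M1M2 = 8·20·7 = 1120; M2M3 = 20·7·20 = 2800; M3M4 = 7·20·18 = 2520; M4M5 = 20·18·7 = 2520; M5M6 = 18·7·19 = 2394.
Length 3: M1..M3: k=1: 0+2800+8·20·20=6000; k=2: 1120+0+8·7·20=2240 → min 2240 | M2..M4: k=2: 0+2520+20·7·18=5040; k=3: 2800+0+20·20·18=10000 → min 5040 | M3..M5: k=3: 0+2520+7·20·7=3500; k=4: 2520+0+7·18·7=3402 → min 3402 | M4..M6: k=4: 0+2394+20·18·19=9234; k=5: 2520+0+20·7·19=5180 → min 5180.
Length 4: M1..M4: k=1: 0+5040+8·20·18=7920; k=2: 1120+2520+8·7·18=4648; k=3: 2240+0+8·20·18=5120 → min 4648 | M2..M5: k=2: 0+3402+20·7·7=4382; k=3: 2800+2520+20·20·7=8120; k=4: 5040+0+20·18·7=7560 → min 4382 | M3..M6: k=3: 0+5180+7·20·19=7840; k=4: 2520+2394+7·18·19=7308; k=5: 3402+0+7·7·19=4333 → min 4333.
Length 5: M1..M5: k=1: 0+4382+8·20·7=5502; k=2: 1120+3402+8·7·7=4914; k=3: 2240+2520+8·20·7=5880; k=4: 4648+0+8·18·7=5656 → min 4914 | M2..M6: k=2: 0+4333+20·7·19=6993; k=3: 2800+5180+20·20·19=15580; k=4: 5040+2394+20·18·19=14274; k=5: 4382+0+20·7·19=7042 → min 6993.
Length 6: M1..M6: k=1: 0+6993+8·20·19=10033; k=2: 1120+4333+8·7·19=6517; k=3: 2240+5180+8·20·19=10460; k=4: 4648+2394+8·18·19=9778; k=5: 4914+0+8·7·19=5978 → min 5978.
Optimal order: (((M1 × M2) × ((M3 × M4) × M5)) × M6) with cost 5978.

5978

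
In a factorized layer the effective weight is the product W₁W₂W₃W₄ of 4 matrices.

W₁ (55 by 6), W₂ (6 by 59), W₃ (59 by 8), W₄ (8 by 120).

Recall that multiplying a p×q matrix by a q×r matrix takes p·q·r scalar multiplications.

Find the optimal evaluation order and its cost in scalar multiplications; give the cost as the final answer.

48192

Adjacent pairs: W₁W₂ = 55·6·59 = 19470; W₂W₃ = 6·59·8 = 2832; W₃W₄ = 59·8·120 = 56640.
Length 3: W₁..W₃: k=1: 0+2832+55·6·8=5472; k=2: 19470+0+55·59·8=45430 → min 5472 | W₂..W₄: k=2: 0+56640+6·59·120=99120; k=3: 2832+0+6·8·120=8592 → min 8592.
Length 4: W₁..W₄: k=1: 0+8592+55·6·120=48192; k=2: 19470+56640+55·59·120=465510; k=3: 5472+0+55·8·120=58272 → min 48192.
Optimal parenthesization: (W₁((W₂W₃)W₄)) with cost 48192.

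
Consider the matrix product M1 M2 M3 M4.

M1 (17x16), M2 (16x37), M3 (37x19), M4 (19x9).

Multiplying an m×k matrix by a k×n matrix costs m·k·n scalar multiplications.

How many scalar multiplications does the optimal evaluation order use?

Adjacent pairs: M1M2 = 17·16·37 = 10064; M2M3 = 16·37·19 = 11248; M3M4 = 37·19·9 = 6327.
Length 3: M1..M3: k=1: 0+11248+17·16·19=16416; k=2: 10064+0+17·37·19=22015 → min 16416 | M2..M4: k=2: 0+6327+16·37·9=11655; k=3: 11248+0+16·19·9=13984 → min 11655.
Length 4: M1..M4: k=1: 0+11655+17·16·9=14103; k=2: 10064+6327+17·37·9=22052; k=3: 16416+0+17·19·9=19323 → min 14103.
Optimal order: (M1 (M2 (M3 M4))) with cost 14103.

14103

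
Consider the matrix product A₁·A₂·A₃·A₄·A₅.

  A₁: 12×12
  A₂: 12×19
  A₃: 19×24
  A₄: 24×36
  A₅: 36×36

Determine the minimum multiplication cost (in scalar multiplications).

34128

Adjacent pairs: A₁A₂ = 12·12·19 = 2736; A₂A₃ = 12·19·24 = 5472; A₃A₄ = 19·24·36 = 16416; A₄A₅ = 24·36·36 = 31104.
Length 3: A₁..A₃: k=1: 0+5472+12·12·24=8928; k=2: 2736+0+12·19·24=8208 → min 8208 | A₂..A₄: k=2: 0+16416+12·19·36=24624; k=3: 5472+0+12·24·36=15840 → min 15840 | A₃..A₅: k=3: 0+31104+19·24·36=47520; k=4: 16416+0+19·36·36=41040 → min 41040.
Length 4: A₁..A₄: k=1: 0+15840+12·12·36=21024; k=2: 2736+16416+12·19·36=27360; k=3: 8208+0+12·24·36=18576 → min 18576 | A₂..A₅: k=2: 0+41040+12·19·36=49248; k=3: 5472+31104+12·24·36=46944; k=4: 15840+0+12·36·36=31392 → min 31392.
Length 5: A₁..A₅: k=1: 0+31392+12·12·36=36576; k=2: 2736+41040+12·19·36=51984; k=3: 8208+31104+12·24·36=49680; k=4: 18576+0+12·36·36=34128 → min 34128.
Optimal order: ((((A₁·A₂)·A₃)·A₄)·A₅) with cost 34128.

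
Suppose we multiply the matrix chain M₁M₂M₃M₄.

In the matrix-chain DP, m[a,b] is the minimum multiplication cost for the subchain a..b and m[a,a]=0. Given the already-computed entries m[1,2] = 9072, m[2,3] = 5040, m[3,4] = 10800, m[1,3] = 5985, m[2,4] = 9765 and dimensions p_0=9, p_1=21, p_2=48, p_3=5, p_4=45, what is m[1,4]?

m[1,4] = min over k∈[1,3] of m[1,k]+m[k+1,4]+p_{0}·p_k·p_{4}.
k=1: 0 + 9765 + 9·21·45 = 18270; k=2: 9072 + 10800 + 9·48·45 = 39312; k=3: 5985 + 0 + 9·5·45 = 8010.
Minimum: 8010 at k=3.

8010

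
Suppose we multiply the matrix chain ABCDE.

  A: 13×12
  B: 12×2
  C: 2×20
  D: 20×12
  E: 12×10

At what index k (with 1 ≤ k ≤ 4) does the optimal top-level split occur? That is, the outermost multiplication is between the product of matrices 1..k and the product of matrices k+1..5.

2

Adjacent pairs: AB = 13·12·2 = 312; BC = 12·2·20 = 480; CD = 2·20·12 = 480; DE = 20·12·10 = 2400.
Length 3: A..C: k=1: 0+480+13·12·20=3600; k=2: 312+0+13·2·20=832 → min 832 | B..D: k=2: 0+480+12·2·12=768; k=3: 480+0+12·20·12=3360 → min 768 | C..E: k=3: 0+2400+2·20·10=2800; k=4: 480+0+2·12·10=720 → min 720.
Length 4: A..D: k=1: 0+768+13·12·12=2640; k=2: 312+480+13·2·12=1104; k=3: 832+0+13·20·12=3952 → min 1104 | B..E: k=2: 0+720+12·2·10=960; k=3: 480+2400+12·20·10=5280; k=4: 768+0+12·12·10=2208 → min 960.
Top-level splits: k=1: (A..A)·(B..E) → 0+960+13·12·10 = 2520; k=2: (A..B)·(C..E) → 312+720+13·2·10 = 1292; k=3: (A..C)·(D..E) → 832+2400+13·20·10 = 5832; k=4: (A..D)·(E..E) → 1104+0+13·12·10 = 2664.
Best split is after B, i.e. k = 2.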